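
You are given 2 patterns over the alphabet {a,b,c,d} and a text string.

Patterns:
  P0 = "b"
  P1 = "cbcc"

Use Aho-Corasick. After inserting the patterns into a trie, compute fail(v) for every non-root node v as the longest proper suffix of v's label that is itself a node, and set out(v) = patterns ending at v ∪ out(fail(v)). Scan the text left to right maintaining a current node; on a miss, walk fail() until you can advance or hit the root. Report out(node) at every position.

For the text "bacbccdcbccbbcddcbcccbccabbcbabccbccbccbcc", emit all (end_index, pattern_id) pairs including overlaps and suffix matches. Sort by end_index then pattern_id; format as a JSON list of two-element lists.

Construct AC machine:
Trie (insert patterns):
  0='ε' goto b→1 c→2
  1='b' goto ·  ←P0
  2='c' goto b→3
  3='cb' goto c→4
  4='cbc' goto c→5
  5='cbcc' goto ·  ←P1

BFS fail/out derivation:
  fail(1) 'b': from fail(0)=0 chase 'b': 0 ⇒ 0;  out={0}∪out(0)={0}
  fail(2) 'c': from fail(0)=0 chase 'c': 0 ⇒ 0;  out=∅∪out(0)=∅
  fail(3) 'cb': from fail(2)=0 chase 'b': 0 ⇒ 1;  out=∅∪out(1)={0}
  fail(4) 'cbc': from fail(3)=1 chase 'c': 1→0 ⇒ 2;  out=∅∪out(2)=∅
  fail(5) 'cbcc': from fail(4)=2 chase 'c': 2→0 ⇒ 2;  out={1}∪out(2)={1}

Run:
pos 0 'b': at 1  ** P0@[0:0]
pos 1 'a': at 0 (fail-walked)
pos 2 'c': at 2
pos 3 'b': at 3  ** P0@[3:3]
pos 4 'c': at 4
pos 5 'c': at 5  ** P1@[2:5]
pos 6 'd': at 0 (fail-walked)
pos 7 'c': at 2
pos 8 'b': at 3  ** P0@[8:8]
pos 9 'c': at 4
pos 10 'c': at 5  ** P1@[7:10]
pos 11 'b': at 3 (fail-walked)  ** P0@[11:11]
pos 12 'b': at 1 (fail-walked)  ** P0@[12:12]
pos 13 'c': at 2 (fail-walked)
pos 14 'd': at 0 (fail-walked)
pos 15 'd': at 0
pos 16 'c': at 2
pos 17 'b': at 3  ** P0@[17:17]
pos 18 'c': at 4
pos 19 'c': at 5  ** P1@[16:19]
pos 20 'c': at 2 (fail-walked)
pos 21 'b': at 3  ** P0@[21:21]
pos 22 'c': at 4
pos 23 'c': at 5  ** P1@[20:23]
pos 24 'a': at 0 (fail-walked)
pos 25 'b': at 1  ** P0@[25:25]
pos 26 'b': at 1 (fail-walked)  ** P0@[26:26]
pos 27 'c': at 2 (fail-walked)
pos 28 'b': at 3  ** P0@[28:28]
pos 29 'a': at 0 (fail-walked)
pos 30 'b': at 1  ** P0@[30:30]
pos 31 'c': at 2 (fail-walked)
pos 32 'c': at 2 (fail-walked)
pos 33 'b': at 3  ** P0@[33:33]
pos 34 'c': at 4
pos 35 'c': at 5  ** P1@[32:35]
pos 36 'b': at 3 (fail-walked)  ** P0@[36:36]
pos 37 'c': at 4
pos 38 'c': at 5  ** P1@[35:38]
pos 39 'b': at 3 (fail-walked)  ** P0@[39:39]
pos 40 'c': at 4
pos 41 'c': at 5  ** P1@[38:41]

All matches (sorted): [[0,0],[3,0],[5,1],[8,0],[10,1],[11,0],[12,0],[17,0],[19,1],[21,0],[23,1],[25,0],[26,0],[28,0],[30,0],[33,0],[35,1],[36,0],[38,1],[39,0],[41,1]]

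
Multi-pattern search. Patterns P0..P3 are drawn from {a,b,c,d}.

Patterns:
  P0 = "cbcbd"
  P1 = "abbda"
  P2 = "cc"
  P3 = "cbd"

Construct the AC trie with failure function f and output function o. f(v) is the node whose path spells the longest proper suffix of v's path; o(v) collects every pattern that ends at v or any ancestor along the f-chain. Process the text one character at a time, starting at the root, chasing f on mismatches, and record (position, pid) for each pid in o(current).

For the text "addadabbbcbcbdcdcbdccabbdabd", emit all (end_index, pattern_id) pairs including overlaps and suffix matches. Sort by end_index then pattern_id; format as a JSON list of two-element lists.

Build:
Trie nodes:
  n0 'ε': a→6 c→1
  n1 'c': b→2 c→11
  n2 'cb': c→3 d→12
  n3 'cbc': b→4
  n4 'cbcb': d→5
  n5 'cbcbd': ·  [P0 ends]
  n6 'a': b→7
  n7 'ab': b→8
  n8 'abb': d→9
  n9 'abbd': a→10
  n10 'abbda': ·  [P1 ends]
  n11 'cc': ·  [P2 ends]
  n12 'cbd': ·  [P3 ends]

BFS fail/out derivation:
  fail(1) 'c': from fail(0)=0 chase 'c': 0 ⇒ 0;  out=∅∪out(0)=∅
  fail(6) 'a': from fail(0)=0 chase 'a': 0 ⇒ 0;  out=∅∪out(0)=∅
  fail(2) 'cb': from fail(1)=0 chase 'b': 0 ⇒ 0;  out=∅∪out(0)=∅
  fail(7) 'ab': from fail(6)=0 chase 'b': 0 ⇒ 0;  out=∅∪out(0)=∅
  fail(11) 'cc': from fail(1)=0 chase 'c': 0 ⇒ 1;  out={2}∪out(1)={2}
  fail(3) 'cbc': from fail(2)=0 chase 'c': 0 ⇒ 1;  out=∅∪out(1)=∅
  fail(8) 'abb': from fail(7)=0 chase 'b': 0 ⇒ 0;  out=∅∪out(0)=∅
  fail(12) 'cbd': from fail(2)=0 chase 'd': 0 ⇒ 0;  out={3}∪out(0)={3}
  fail(4) 'cbcb': from fail(3)=1 chase 'b': 1 ⇒ 2;  out=∅∪out(2)=∅
  fail(9) 'abbd': from fail(8)=0 chase 'd': 0 ⇒ 0;  out=∅∪out(0)=∅
  fail(5) 'cbcbd': from fail(4)=2 chase 'd': 2 ⇒ 12;  out={0}∪out(12)={0,3}
  fail(10) 'abbda': from fail(9)=0 chase 'a': 0 ⇒ 6;  out={1}∪out(6)={1}

Scan:
[0] read 'a'  n0⇒n6
[1] read 'd'  n6⇒n0 (via fail)
[2] read 'd'  n0⇒n0
[3] read 'a'  n0⇒n6
[4] read 'd'  n6⇒n0 (via fail)
[5] read 'a'  n0⇒n6
[6] read 'b'  n6⇒n7
[7] read 'b'  n7⇒n8
[8] read 'b'  n8⇒n0 (via fail)
[9] read 'c'  n0⇒n1
[10] read 'b'  n1⇒n2
[11] read 'c'  n2⇒n3
[12] read 'b'  n3⇒n4
[13] read 'd'  n4⇒n5  emit P0@[9:13],P3@[11:13]
[14] read 'c'  n5⇒n1 (via fail)
[15] read 'd'  n1⇒n0 (via fail)
[16] read 'c'  n0⇒n1
[17] read 'b'  n1⇒n2
[18] read 'd'  n2⇒n12  emit P3@[16:18]
[19] read 'c'  n12⇒n1 (via fail)
[20] read 'c'  n1⇒n11  emit P2@[19:20]
[21] read 'a'  n11⇒n6 (via fail)
[22] read 'b'  n6⇒n7
[23] read 'b'  n7⇒n8
[24] read 'd'  n8⇒n9
[25] read 'a'  n9⇒n10  emit P1@[21:25]
[26] read 'b'  n10⇒n7 (via fail)
[27] read 'd'  n7⇒n0 (via fail)

All matches (sorted): [[13,0],[13,3],[18,3],[20,2],[25,1]]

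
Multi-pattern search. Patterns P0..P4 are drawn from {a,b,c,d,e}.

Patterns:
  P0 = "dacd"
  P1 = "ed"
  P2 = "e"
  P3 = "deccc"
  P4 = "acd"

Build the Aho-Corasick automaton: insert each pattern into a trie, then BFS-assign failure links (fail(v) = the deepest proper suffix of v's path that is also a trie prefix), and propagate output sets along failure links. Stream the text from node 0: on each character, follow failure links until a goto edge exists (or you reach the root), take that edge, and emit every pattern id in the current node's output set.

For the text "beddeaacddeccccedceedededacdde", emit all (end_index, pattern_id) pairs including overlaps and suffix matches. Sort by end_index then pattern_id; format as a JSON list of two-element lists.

Build automaton:
Trie (insert patterns):
  0='ε' goto a→11 d→1 e→5
  1='d' goto a→2 e→7
  2='da' goto c→3
  3='dac' goto d→4
  4='dacd' goto ·  ←P0
  5='e' goto d→6  ←P2
  6='ed' goto ·  ←P1
  7='de' goto c→8
  8='dec' goto c→9
  9='decc' goto c→10
  10='deccc' goto ·  ←P3
  11='a' goto c→12
  12='ac' goto d→13
  13='acd' goto ·  ←P4

BFS fail/out derivation:
  fail(1) 'd': from fail(0)=0 chase 'd': 0 ⇒ 0;  out=∅∪out(0)=∅
  fail(5) 'e': from fail(0)=0 chase 'e': 0 ⇒ 0;  out={2}∪out(0)={2}
  fail(11) 'a': from fail(0)=0 chase 'a': 0 ⇒ 0;  out=∅∪out(0)=∅
  fail(2) 'da': from fail(1)=0 chase 'a': 0 ⇒ 11;  out=∅∪out(11)=∅
  fail(6) 'ed': from fail(5)=0 chase 'd': 0 ⇒ 1;  out={1}∪out(1)={1}
  fail(7) 'de': from fail(1)=0 chase 'e': 0 ⇒ 5;  out=∅∪out(5)={2}
  fail(12) 'ac': from fail(11)=0 chase 'c': 0 ⇒ 0;  out=∅∪out(0)=∅
  fail(3) 'dac': from fail(2)=11 chase 'c': 11 ⇒ 12;  out=∅∪out(12)=∅
  fail(8) 'dec': from fail(7)=5 chase 'c': 5→0 ⇒ 0;  out=∅∪out(0)=∅
  fail(13) 'acd': from fail(12)=0 chase 'd': 0 ⇒ 1;  out={4}∪out(1)={4}
  fail(4) 'dacd': from fail(3)=12 chase 'd': 12 ⇒ 13;  out={0}∪out(13)={0,4}
  fail(9) 'decc': from fail(8)=0 chase 'c': 0 ⇒ 0;  out=∅∪out(0)=∅
  fail(10) 'deccc': from fail(9)=0 chase 'c': 0 ⇒ 0;  out={3}∪out(0)={3}

Scan:
pos 0 'b': at 0
pos 1 'e': at 5  → match P2@[1:1]
pos 2 'd': at 6  → match P1@[1:2]
pos 3 'd': at 1 ·f
pos 4 'e': at 7  → match P2@[4:4]
pos 5 'a': at 11 ·f
pos 6 'a': at 11 ·f
pos 7 'c': at 12
pos 8 'd': at 13  → match P4@[6:8]
pos 9 'd': at 1 ·f
pos 10 'e': at 7  → match P2@[10:10]
pos 11 'c': at 8
pos 12 'c': at 9
pos 13 'c': at 10  → match P3@[9:13]
pos 14 'c': at 0 ·f
pos 15 'e': at 5  → match P2@[15:15]
pos 16 'd': at 6  → match P1@[15:16]
pos 17 'c': at 0 ·f
pos 18 'e': at 5  → match P2@[18:18]
pos 19 'e': at 5 ·f  → match P2@[19:19]
pos 20 'd': at 6  → match P1@[19:20]
pos 21 'e': at 7 ·f  → match P2@[21:21]
pos 22 'd': at 6 ·f  → match P1@[21:22]
pos 23 'e': at 7 ·f  → match P2@[23:23]
pos 24 'd': at 6 ·f  → match P1@[23:24]
pos 25 'a': at 2 ·f
pos 26 'c': at 3
pos 27 'd': at 4  → match P0@[24:27],P4@[25:27]
pos 28 'd': at 1 ·f
pos 29 'e': at 7  → match P2@[29:29]

Result: [[1,2],[2,1],[4,2],[8,4],[10,2],[13,3],[15,2],[16,1],[18,2],[19,2],[20,1],[21,2],[22,1],[23,2],[24,1],[27,0],[27,4],[29,2]]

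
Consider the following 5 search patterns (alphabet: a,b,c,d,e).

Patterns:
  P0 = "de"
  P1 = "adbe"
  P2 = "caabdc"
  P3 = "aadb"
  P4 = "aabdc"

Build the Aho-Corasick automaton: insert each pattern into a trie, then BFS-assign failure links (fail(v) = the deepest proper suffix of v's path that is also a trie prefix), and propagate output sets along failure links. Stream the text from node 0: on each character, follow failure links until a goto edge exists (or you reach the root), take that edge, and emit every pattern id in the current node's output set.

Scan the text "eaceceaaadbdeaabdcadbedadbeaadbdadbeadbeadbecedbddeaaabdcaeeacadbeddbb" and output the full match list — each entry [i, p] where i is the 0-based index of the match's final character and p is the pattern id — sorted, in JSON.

Construct AC machine:
Trie (insert patterns):
  n0 'ε': a→3 c→7 d→1
  n1 'd': e→2
  n2 'de': ·  [P0 ends]
  n3 'a': a→13 d→4
  n4 'ad': b→5
  n5 'adb': e→6
  n6 'adbe': ·  [P1 ends]
  n7 'c': a→8
  n8 'ca': a→9
  n9 'caa': b→10
  n10 'caab': d→11
  n11 'caabd': c→12
  n12 'caabdc': ·  [P2 ends]
  n13 'aa': b→16 d→14
  n14 'aad': b→15
  n15 'aadb': ·  [P3 ends]
  n16 'aab': d→17
  n17 'aabd': c→18
  n18 'aabdc': ·  [P4 ends]

BFS fail/out derivation:
  fail(1) 'd': from fail(0)=0 chase 'd': 0 ⇒ 0;  out=∅∪out(0)=∅
  fail(3) 'a': from fail(0)=0 chase 'a': 0 ⇒ 0;  out=∅∪out(0)=∅
  fail(7) 'c': from fail(0)=0 chase 'c': 0 ⇒ 0;  out=∅∪out(0)=∅
  fail(2) 'de': from fail(1)=0 chase 'e': 0 ⇒ 0;  out={0}∪out(0)={0}
  fail(4) 'ad': from fail(3)=0 chase 'd': 0 ⇒ 1;  out=∅∪out(1)=∅
  fail(8) 'ca': from fail(7)=0 chase 'a': 0 ⇒ 3;  out=∅∪out(3)=∅
  fail(13) 'aa': from fail(3)=0 chase 'a': 0 ⇒ 3;  out=∅∪out(3)=∅
  fail(5) 'adb': from fail(4)=1 chase 'b': 1→0 ⇒ 0;  out=∅∪out(0)=∅
  fail(9) 'caa': from fail(8)=3 chase 'a': 3 ⇒ 13;  out=∅∪out(13)=∅
  fail(14) 'aad': from fail(13)=3 chase 'd': 3 ⇒ 4;  out=∅∪out(4)=∅
  fail(16) 'aab': from fail(13)=3 chase 'b': 3→0 ⇒ 0;  out=∅∪out(0)=∅
  fail(6) 'adbe': from fail(5)=0 chase 'e': 0 ⇒ 0;  out={1}∪out(0)={1}
  fail(10) 'caab': from fail(9)=13 chase 'b': 13 ⇒ 16;  out=∅∪out(16)=∅
  fail(15) 'aadb': from fail(14)=4 chase 'b': 4 ⇒ 5;  out={3}∪out(5)={3}
  fail(17) 'aabd': from fail(16)=0 chase 'd': 0 ⇒ 1;  out=∅∪out(1)=∅
  fail(11) 'caabd': from fail(10)=16 chase 'd': 16 ⇒ 17;  out=∅∪out(17)=∅
  fail(18) 'aabdc': from fail(17)=1 chase 'c': 1→0 ⇒ 7;  out={4}∪out(7)={4}
  fail(12) 'caabdc': from fail(11)=17 chase 'c': 17 ⇒ 18;  out={2}∪out(18)={2,4}

Scan:
pos 0 'e': at 0
pos 1 'a': at 3
pos 2 'c': at 7 ·f
pos 3 'e': at 0 ·f
pos 4 'c': at 7
pos 5 'e': at 0 ·f
pos 6 'a': at 3
pos 7 'a': at 13
pos 8 'a': at 13 ·f
pos 9 'd': at 14
pos 10 'b': at 15  → match P3@[7:10]
pos 11 'd': at 1 ·f
pos 12 'e': at 2  → match P0@[11:12]
pos 13 'a': at 3 ·f
pos 14 'a': at 13
pos 15 'b': at 16
pos 16 'd': at 17
pos 17 'c': at 18  → match P4@[13:17]
pos 18 'a': at 8 ·f
pos 19 'd': at 4 ·f
pos 20 'b': at 5
pos 21 'e': at 6  → match P1@[18:21]
pos 22 'd': at 1 ·f
pos 23 'a': at 3 ·f
pos 24 'd': at 4
pos 25 'b': at 5
pos 26 'e': at 6  → match P1@[23:26]
pos 27 'a': at 3 ·f
pos 28 'a': at 13
pos 29 'd': at 14
pos 30 'b': at 15  → match P3@[27:30]
pos 31 'd': at 1 ·f
pos 32 'a': at 3 ·f
pos 33 'd': at 4
pos 34 'b': at 5
pos 35 'e': at 6  → match P1@[32:35]
pos 36 'a': at 3 ·f
pos 37 'd': at 4
pos 38 'b': at 5
pos 39 'e': at 6  → match P1@[36:39]
pos 40 'a': at 3 ·f
pos 41 'd': at 4
pos 42 'b': at 5
pos 43 'e': at 6  → match P1@[40:43]
pos 44 'c': at 7 ·f
pos 45 'e': at 0 ·f
pos 46 'd': at 1
pos 47 'b': at 0 ·f
pos 48 'd': at 1
pos 49 'd': at 1 ·f
pos 50 'e': at 2  → match P0@[49:50]
pos 51 'a': at 3 ·f
pos 52 'a': at 13
pos 53 'a': at 13 ·f
pos 54 'b': at 16
pos 55 'd': at 17
pos 56 'c': at 18  → match P4@[52:56]
pos 57 'a': at 8 ·f
pos 58 'e': at 0 ·f
pos 59 'e': at 0
pos 60 'a': at 3
pos 61 'c': at 7 ·f
pos 62 'a': at 8
pos 63 'd': at 4 ·f
pos 64 'b': at 5
pos 65 'e': at 6  → match P1@[62:65]
pos 66 'd': at 1 ·f
pos 67 'd': at 1 ·f
pos 68 'b': at 0 ·f
pos 69 'b': at 0

Matches: [[10,3],[12,0],[17,4],[21,1],[26,1],[30,3],[35,1],[39,1],[43,1],[50,0],[56,4],[65,1]]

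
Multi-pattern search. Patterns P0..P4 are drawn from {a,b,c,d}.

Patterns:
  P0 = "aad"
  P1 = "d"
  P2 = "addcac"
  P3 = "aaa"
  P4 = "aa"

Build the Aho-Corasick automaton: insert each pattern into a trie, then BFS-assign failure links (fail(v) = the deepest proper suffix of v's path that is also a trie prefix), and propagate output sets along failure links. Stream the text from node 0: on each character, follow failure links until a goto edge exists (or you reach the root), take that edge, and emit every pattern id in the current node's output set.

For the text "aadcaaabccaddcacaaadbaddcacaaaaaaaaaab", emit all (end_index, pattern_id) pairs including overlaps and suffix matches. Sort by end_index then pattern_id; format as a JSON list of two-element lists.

Construct AC machine:
Trie (insert patterns):
  n0 'ε': a→1 d→4
  n1 'a': a→2 d→5
  n2 'aa': a→10 d→3  [P4 ends]
  n3 'aad': ·  [P0 ends]
  n4 'd': ·  [P1 ends]
  n5 'ad': d→6
  n6 'add': c→7
  n7 'addc': a→8
  n8 'addca': c→9
  n9 'addcac': ·  [P2 ends]
  n10 'aaa': ·  [P3 ends]

BFS fail/out derivation:
  fail(1) 'a': from fail(0)=0 chase 'a': 0 ⇒ 0;  out=∅∪out(0)=∅
  fail(4) 'd': from fail(0)=0 chase 'd': 0 ⇒ 0;  out={1}∪out(0)={1}
  fail(2) 'aa': from fail(1)=0 chase 'a': 0 ⇒ 1;  out={4}∪out(1)={4}
  fail(5) 'ad': from fail(1)=0 chase 'd': 0 ⇒ 4;  out=∅∪out(4)={1}
  fail(3) 'aad': from fail(2)=1 chase 'd': 1 ⇒ 5;  out={0}∪out(5)={0,1}
  fail(6) 'add': from fail(5)=4 chase 'd': 4→0 ⇒ 4;  out=∅∪out(4)={1}
  fail(10) 'aaa': from fail(2)=1 chase 'a': 1 ⇒ 2;  out={3}∪out(2)={3,4}
  fail(7) 'addc': from fail(6)=4 chase 'c': 4→0 ⇒ 0;  out=∅∪out(0)=∅
  fail(8) 'addca': from fail(7)=0 chase 'a': 0 ⇒ 1;  out=∅∪out(1)=∅
  fail(9) 'addcac': from fail(8)=1 chase 'c': 1→0 ⇒ 0;  out={2}∪out(0)={2}

Run:
[0] read 'a'  n0⇒n1
[1] read 'a'  n1⇒n2  → match P4@[0:1]
[2] read 'd'  n2⇒n3  → match P0@[0:2],P1@[2:2]
[3] read 'c'  n3⇒n0 (fail-walked)
[4] read 'a'  n0⇒n1
[5] read 'a'  n1⇒n2  → match P4@[4:5]
[6] read 'a'  n2⇒n10  → match P3@[4:6],P4@[5:6]
[7] read 'b'  n10⇒n0 (fail-walked)
[8] read 'c'  n0⇒n0
[9] read 'c'  n0⇒n0
[10] read 'a'  n0⇒n1
[11] read 'd'  n1⇒n5  → match P1@[11:11]
[12] read 'd'  n5⇒n6  → match P1@[12:12]
[13] read 'c'  n6⇒n7
[14] read 'a'  n7⇒n8
[15] read 'c'  n8⇒n9  → match P2@[10:15]
[16] read 'a'  n9⇒n1 (fail-walked)
[17] read 'a'  n1⇒n2  → match P4@[16:17]
[18] read 'a'  n2⇒n10  → match P3@[16:18],P4@[17:18]
[19] read 'd'  n10⇒n3 (fail-walked)  → match P0@[17:19],P1@[19:19]
[20] read 'b'  n3⇒n0 (fail-walked)
[21] read 'a'  n0⇒n1
[22] read 'd'  n1⇒n5  → match P1@[22:22]
[23] read 'd'  n5⇒n6  → match P1@[23:23]
[24] read 'c'  n6⇒n7
[25] read 'a'  n7⇒n8
[26] read 'c'  n8⇒n9  → match P2@[21:26]
[27] read 'a'  n9⇒n1 (fail-walked)
[28] read 'a'  n1⇒n2  → match P4@[27:28]
[29] read 'a'  n2⇒n10  → match P3@[27:29],P4@[28:29]
[30] read 'a'  n10⇒n10 (fail-walked)  → match P3@[28:30],P4@[29:30]
[31] read 'a'  n10⇒n10 (fail-walked)  → match P3@[29:31],P4@[30:31]
[32] read 'a'  n10⇒n10 (fail-walked)  → match P3@[30:32],P4@[31:32]
[33] read 'a'  n10⇒n10 (fail-walked)  → match P3@[31:33],P4@[32:33]
[34] read 'a'  n10⇒n10 (fail-walked)  → match P3@[32:34],P4@[33:34]
[35] read 'a'  n10⇒n10 (fail-walked)  → match P3@[33:35],P4@[34:35]
[36] read 'a'  n10⇒n10 (fail-walked)  → match P3@[34:36],P4@[35:36]
[37] read 'b'  n10⇒n0 (fail-walked)

Matches: [[1,4],[2,0],[2,1],[5,4],[6,3],[6,4],[11,1],[12,1],[15,2],[17,4],[18,3],[18,4],[19,0],[19,1],[22,1],[23,1],[26,2],[28,4],[29,3],[29,4],[30,3],[30,4],[31,3],[31,4],[32,3],[32,4],[33,3],[33,4],[34,3],[34,4],[35,3],[35,4],[36,3],[36,4]]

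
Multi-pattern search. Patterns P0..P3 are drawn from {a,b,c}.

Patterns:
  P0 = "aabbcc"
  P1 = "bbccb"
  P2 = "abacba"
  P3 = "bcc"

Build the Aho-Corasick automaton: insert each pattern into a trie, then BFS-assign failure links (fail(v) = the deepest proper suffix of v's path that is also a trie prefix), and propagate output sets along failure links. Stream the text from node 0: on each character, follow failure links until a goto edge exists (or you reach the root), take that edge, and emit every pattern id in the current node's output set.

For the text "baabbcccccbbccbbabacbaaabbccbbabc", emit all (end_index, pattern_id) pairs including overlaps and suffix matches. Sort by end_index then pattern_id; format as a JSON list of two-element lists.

Construct AC machine:
Trie (insert patterns):
  0='ε' goto a→1 b→7
  1='a' goto a→2 b→12
  2='aa' goto b→3
  3='aab' goto b→4
  4='aabb' goto c→5
  5='aabbc' goto c→6
  6='aabbcc' goto ·  [P0 ends]
  7='b' goto b→8 c→17
  8='bb' goto c→9
  9='bbc' goto c→10
  10='bbcc' goto b→11
  11='bbccb' goto ·  [P1 ends]
  12='ab' goto a→13
  13='aba' goto c→14
  14='abac' goto b→15
  15='abacb' goto a→16
  16='abacba' goto ·  [P2 ends]
  17='bc' goto c→18
  18='bcc' goto ·  [P3 ends]

BFS fail/out derivation:
  n1('a'): parent n0 fail=0; on 'a' 0 → fail=0;  out ∅∪∅=∅
  n7('b'): parent n0 fail=0; on 'b' 0 → fail=0;  out ∅∪∅=∅
  n2('aa'): parent n1 fail=0; on 'a' 0 → fail=1;  out ∅∪∅=∅
  n8('bb'): parent n7 fail=0; on 'b' 0 → fail=7;  out ∅∪∅=∅
  n12('ab'): parent n1 fail=0; on 'b' 0 → fail=7;  out ∅∪∅=∅
  n17('bc'): parent n7 fail=0; on 'c' 0 → fail=0;  out ∅∪∅=∅
  n3('aab'): parent n2 fail=1; on 'b' 1 → fail=12;  out ∅∪∅=∅
  n9('bbc'): parent n8 fail=7; on 'c' 7 → fail=17;  out ∅∪∅=∅
  n13('aba'): parent n12 fail=7; on 'a' 7→0 → fail=1;  out ∅∪∅=∅
  n18('bcc'): parent n17 fail=0; on 'c' 0 → fail=0;  out {3}∪∅={3}
  n4('aabb'): parent n3 fail=12; on 'b' 12→7 → fail=8;  out ∅∪∅=∅
  n10('bbcc'): parent n9 fail=17; on 'c' 17 → fail=18;  out ∅∪{3}={3}
  n14('abac'): parent n13 fail=1; on 'c' 1→0 → fail=0;  out ∅∪∅=∅
  n5('aabbc'): parent n4 fail=8; on 'c' 8 → fail=9;  out ∅∪∅=∅
  n11('bbccb'): parent n10 fail=18; on 'b' 18→0 → fail=7;  out {1}∪∅={1}
  n15('abacb'): parent n14 fail=0; on 'b' 0 → fail=7;  out ∅∪∅=∅
  n6('aabbcc'): parent n5 fail=9; on 'c' 9 → fail=10;  out {0}∪{3}={0,3}
  n16('abacba'): parent n15 fail=7; on 'a' 7→0 → fail=1;  out {2}∪∅={2}

Scan:
pos 0 'b': at 7
pos 1 'a': at 1 ·f
pos 2 'a': at 2
pos 3 'b': at 3
pos 4 'b': at 4
pos 5 'c': at 5
pos 6 'c': at 6  → match P0@[1:6],P3@[4:6]
pos 7 'c': at 0 ·f
pos 8 'c': at 0
pos 9 'c': at 0
pos 10 'b': at 7
pos 11 'b': at 8
pos 12 'c': at 9
pos 13 'c': at 10  → match P3@[11:13]
pos 14 'b': at 11  → match P1@[10:14]
pos 15 'b': at 8 ·f
pos 16 'a': at 1 ·f
pos 17 'b': at 12
pos 18 'a': at 13
pos 19 'c': at 14
pos 20 'b': at 15
pos 21 'a': at 16  → match P2@[16:21]
pos 22 'a': at 2 ·f
pos 23 'a': at 2 ·f
pos 24 'b': at 3
pos 25 'b': at 4
pos 26 'c': at 5
pos 27 'c': at 6  → match P0@[22:27],P3@[25:27]
pos 28 'b': at 11 ·f  → match P1@[24:28]
pos 29 'b': at 8 ·f
pos 30 'a': at 1 ·f
pos 31 'b': at 12
pos 32 'c': at 17 ·f

Result: [[6,0],[6,3],[13,3],[14,1],[21,2],[27,0],[27,3],[28,1]]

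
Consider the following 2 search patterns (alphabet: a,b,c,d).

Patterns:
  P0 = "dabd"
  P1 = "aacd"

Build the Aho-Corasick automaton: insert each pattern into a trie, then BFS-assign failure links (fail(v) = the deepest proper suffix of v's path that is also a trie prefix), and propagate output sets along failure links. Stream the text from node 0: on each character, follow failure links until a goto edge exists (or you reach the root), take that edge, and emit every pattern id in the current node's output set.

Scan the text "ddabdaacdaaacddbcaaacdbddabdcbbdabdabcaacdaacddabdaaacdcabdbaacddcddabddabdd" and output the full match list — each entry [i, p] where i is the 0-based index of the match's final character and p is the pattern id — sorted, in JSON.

Construct AC machine:
Trie nodes:
  n0 'ε': a→5 d→1
  n1 'd': a→2
  n2 'da': b→3
  n3 'dab': d→4
  n4 'dabd': ·  [P0 ends]
  n5 'a': a→6
  n6 'aa': c→7
  n7 'aac': d→8
  n8 'aacd': ·  [P1 ends]

BFS fail/out derivation:
  n1('d'): parent n0 fail=0; on 'd' 0 → fail=0;  out ∅∪∅=∅
  n5('a'): parent n0 fail=0; on 'a' 0 → fail=0;  out ∅∪∅=∅
  n2('da'): parent n1 fail=0; on 'a' 0 → fail=5;  out ∅∪∅=∅
  n6('aa'): parent n5 fail=0; on 'a' 0 → fail=5;  out ∅∪∅=∅
  n3('dab'): parent n2 fail=5; on 'b' 5→0 → fail=0;  out ∅∪∅=∅
  n7('aac'): parent n6 fail=5; on 'c' 5→0 → fail=0;  out ∅∪∅=∅
  n4('dabd'): parent n3 fail=0; on 'd' 0 → fail=1;  out {0}∪∅={0}
  n8('aacd'): parent n7 fail=0; on 'd' 0 → fail=1;  out {1}∪∅={1}

Run:
[0] read 'd'  n0⇒n1
[1] read 'd'  n1⇒n1 ·f
[2] read 'a'  n1⇒n2
[3] read 'b'  n2⇒n3
[4] read 'd'  n3⇒n4  emit P0@[1:4]
[5] read 'a'  n4⇒n2 ·f
[6] read 'a'  n2⇒n6 ·f
[7] read 'c'  n6⇒n7
[8] read 'd'  n7⇒n8  emit P1@[5:8]
[9] read 'a'  n8⇒n2 ·f
[10] read 'a'  n2⇒n6 ·f
[11] read 'a'  n6⇒n6 ·f
[12] read 'c'  n6⇒n7
[13] read 'd'  n7⇒n8  emit P1@[10:13]
[14] read 'd'  n8⇒n1 ·f
[15] read 'b'  n1⇒n0 ·f
[16] read 'c'  n0⇒n0
[17] read 'a'  n0⇒n5
[18] read 'a'  n5⇒n6
[19] read 'a'  n6⇒n6 ·f
[20] read 'c'  n6⇒n7
[21] read 'd'  n7⇒n8  emit P1@[18:21]
[22] read 'b'  n8⇒n0 ·f
[23] read 'd'  n0⇒n1
[24] read 'd'  n1⇒n1 ·f
[25] read 'a'  n1⇒n2
[26] read 'b'  n2⇒n3
[27] read 'd'  n3⇒n4  emit P0@[24:27]
[28] read 'c'  n4⇒n0 ·f
[29] read 'b'  n0⇒n0
[30] read 'b'  n0⇒n0
[31] read 'd'  n0⇒n1
[32] read 'a'  n1⇒n2
[33] read 'b'  n2⇒n3
[34] read 'd'  n3⇒n4  emit P0@[31:34]
[35] read 'a'  n4⇒n2 ·f
[36] read 'b'  n2⇒n3
[37] read 'c'  n3⇒n0 ·f
[38] read 'a'  n0⇒n5
[39] read 'a'  n5⇒n6
[40] read 'c'  n6⇒n7
[41] read 'd'  n7⇒n8  emit P1@[38:41]
[42] read 'a'  n8⇒n2 ·f
[43] read 'a'  n2⇒n6 ·f
[44] read 'c'  n6⇒n7
[45] read 'd'  n7⇒n8  emit P1@[42:45]
[46] read 'd'  n8⇒n1 ·f
[47] read 'a'  n1⇒n2
[48] read 'b'  n2⇒n3
[49] read 'd'  n3⇒n4  emit P0@[46:49]
[50] read 'a'  n4⇒n2 ·f
[51] read 'a'  n2⇒n6 ·f
[52] read 'a'  n6⇒n6 ·f
[53] read 'c'  n6⇒n7
[54] read 'd'  n7⇒n8  emit P1@[51:54]
[55] read 'c'  n8⇒n0 ·f
[56] read 'a'  n0⇒n5
[57] read 'b'  n5⇒n0 ·f
[58] read 'd'  n0⇒n1
[59] read 'b'  n1⇒n0 ·f
[60] read 'a'  n0⇒n5
[61] read 'a'  n5⇒n6
[62] read 'c'  n6⇒n7
[63] read 'd'  n7⇒n8  emit P1@[60:63]
[64] read 'd'  n8⇒n1 ·f
[65] read 'c'  n1⇒n0 ·f
[66] read 'd'  n0⇒n1
[67] read 'd'  n1⇒n1 ·f
[68] read 'a'  n1⇒n2
[69] read 'b'  n2⇒n3
[70] read 'd'  n3⇒n4  emit P0@[67:70]
[71] read 'd'  n4⇒n1 ·f
[72] read 'a'  n1⇒n2
[73] read 'b'  n2⇒n3
[74] read 'd'  n3⇒n4  emit P0@[71:74]
[75] read 'd'  n4⇒n1 ·f

Result: [[4,0],[8,1],[13,1],[21,1],[27,0],[34,0],[41,1],[45,1],[49,0],[54,1],[63,1],[70,0],[74,0]]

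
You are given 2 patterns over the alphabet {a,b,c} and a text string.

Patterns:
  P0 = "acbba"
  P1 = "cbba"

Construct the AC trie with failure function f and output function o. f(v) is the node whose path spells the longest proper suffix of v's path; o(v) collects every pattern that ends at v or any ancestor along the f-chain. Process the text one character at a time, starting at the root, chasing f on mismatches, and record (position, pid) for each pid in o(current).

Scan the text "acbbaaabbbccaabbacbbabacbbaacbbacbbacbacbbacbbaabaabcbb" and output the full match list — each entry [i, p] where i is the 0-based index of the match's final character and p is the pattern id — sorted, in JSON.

Build:
Trie (insert patterns):
  0='ε' goto a→1 c→6
  1='a' goto c→2
  2='ac' goto b→3
  3='acb' goto b→4
  4='acbb' goto a→5
  5='acbba' goto ·  ←P0
  6='c' goto b→7
  7='cb' goto b→8
  8='cbb' goto a→9
  9='cbba' goto ·  ←P1

Failure links (BFS by depth):
  fail(1) 'a': from fail(0)=0 chase 'a': 0 ⇒ 0;  out=∅∪out(0)=∅
  fail(6) 'c': from fail(0)=0 chase 'c': 0 ⇒ 0;  out=∅∪out(0)=∅
  fail(2) 'ac': from fail(1)=0 chase 'c': 0 ⇒ 6;  out=∅∪out(6)=∅
  fail(7) 'cb': from fail(6)=0 chase 'b': 0 ⇒ 0;  out=∅∪out(0)=∅
  fail(3) 'acb': from fail(2)=6 chase 'b': 6 ⇒ 7;  out=∅∪out(7)=∅
  fail(8) 'cbb': from fail(7)=0 chase 'b': 0 ⇒ 0;  out=∅∪out(0)=∅
  fail(4) 'acbb': from fail(3)=7 chase 'b': 7 ⇒ 8;  out=∅∪out(8)=∅
  fail(9) 'cbba': from fail(8)=0 chase 'a': 0 ⇒ 1;  out={1}∪out(1)={1}
  fail(5) 'acbba': from fail(4)=8 chase 'a': 8 ⇒ 9;  out={0}∪out(9)={0,1}

Scan:
i=0 'a': node 0→1
i=1 'c': node 1→2
i=2 'b': node 2→3
i=3 'b': node 3→4
i=4 'a': node 4→5  ** P0@[0:4],P1@[1:4]
i=5 'a': node 5→1 (fail-walked)
i=6 'a': node 1→1 (fail-walked)
i=7 'b': node 1→0 (fail-walked)
i=8 'b': node 0→0
i=9 'b': node 0→0
i=10 'c': node 0→6
i=11 'c': node 6→6 (fail-walked)
i=12 'a': node 6→1 (fail-walked)
i=13 'a': node 1→1 (fail-walked)
i=14 'b': node 1→0 (fail-walked)
i=15 'b': node 0→0
i=16 'a': node 0→1
i=17 'c': node 1→2
i=18 'b': node 2→3
i=19 'b': node 3→4
i=20 'a': node 4→5  ** P0@[16:20],P1@[17:20]
i=21 'b': node 5→0 (fail-walked)
i=22 'a': node 0→1
i=23 'c': node 1→2
i=24 'b': node 2→3
i=25 'b': node 3→4
i=26 'a': node 4→5  ** P0@[22:26],P1@[23:26]
i=27 'a': node 5→1 (fail-walked)
i=28 'c': node 1→2
i=29 'b': node 2→3
i=30 'b': node 3→4
i=31 'a': node 4→5  ** P0@[27:31],P1@[28:31]
i=32 'c': node 5→2 (fail-walked)
i=33 'b': node 2→3
i=34 'b': node 3→4
i=35 'a': node 4→5  ** P0@[31:35],P1@[32:35]
i=36 'c': node 5→2 (fail-walked)
i=37 'b': node 2→3
i=38 'a': node 3→1 (fail-walked)
i=39 'c': node 1→2
i=40 'b': node 2→3
i=41 'b': node 3→4
i=42 'a': node 4→5  ** P0@[38:42],P1@[39:42]
i=43 'c': node 5→2 (fail-walked)
i=44 'b': node 2→3
i=45 'b': node 3→4
i=46 'a': node 4→5  ** P0@[42:46],P1@[43:46]
i=47 'a': node 5→1 (fail-walked)
i=48 'b': node 1→0 (fail-walked)
i=49 'a': node 0→1
i=50 'a': node 1→1 (fail-walked)
i=51 'b': node 1→0 (fail-walked)
i=52 'c': node 0→6
i=53 'b': node 6→7
i=54 'b': node 7→8

All matches (sorted): [[4,0],[4,1],[20,0],[20,1],[26,0],[26,1],[31,0],[31,1],[35,0],[35,1],[42,0],[42,1],[46,0],[46,1]]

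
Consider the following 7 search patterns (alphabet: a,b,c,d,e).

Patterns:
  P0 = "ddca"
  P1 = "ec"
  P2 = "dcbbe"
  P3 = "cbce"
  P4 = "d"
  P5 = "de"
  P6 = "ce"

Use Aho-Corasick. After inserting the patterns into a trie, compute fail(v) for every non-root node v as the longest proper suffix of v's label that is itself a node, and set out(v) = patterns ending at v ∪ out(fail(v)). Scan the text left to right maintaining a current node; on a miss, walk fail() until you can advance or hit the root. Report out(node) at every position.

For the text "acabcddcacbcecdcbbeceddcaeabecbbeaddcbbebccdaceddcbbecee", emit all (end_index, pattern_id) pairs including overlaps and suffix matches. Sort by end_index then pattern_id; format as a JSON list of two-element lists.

Construct AC machine:
Trie (insert patterns):
  n0 'ε': c→11 d→1 e→5
  n1 'd': c→7 d→2 e→15  ←P4
  n2 'dd': c→3
  n3 'ddc': a→4
  n4 'ddca': ·  ←P0
  n5 'e': c→6
  n6 'ec': ·  ←P1
  n7 'dc': b→8
  n8 'dcb': b→9
  n9 'dcbb': e→10
  n10 'dcbbe': ·  ←P2
  n11 'c': b→12 e→16
  n12 'cb': c→13
  n13 'cbc': e→14
  n14 'cbce': ·  ←P3
  n15 'de': ·  ←P5
  n16 'ce': ·  ←P6

BFS fail/out derivation:
  fail(1) 'd': from fail(0)=0 chase 'd': 0 ⇒ 0;  out={4}∪out(0)={4}
  fail(5) 'e': from fail(0)=0 chase 'e': 0 ⇒ 0;  out=∅∪out(0)=∅
  fail(11) 'c': from fail(0)=0 chase 'c': 0 ⇒ 0;  out=∅∪out(0)=∅
  fail(2) 'dd': from fail(1)=0 chase 'd': 0 ⇒ 1;  out=∅∪out(1)={4}
  fail(6) 'ec': from fail(5)=0 chase 'c': 0 ⇒ 11;  out={1}∪out(11)={1}
  fail(7) 'dc': from fail(1)=0 chase 'c': 0 ⇒ 11;  out=∅∪out(11)=∅
  fail(12) 'cb': from fail(11)=0 chase 'b': 0 ⇒ 0;  out=∅∪out(0)=∅
  fail(15) 'de': from fail(1)=0 chase 'e': 0 ⇒ 5;  out={5}∪out(5)={5}
  fail(16) 'ce': from fail(11)=0 chase 'e': 0 ⇒ 5;  out={6}∪out(5)={6}
  fail(3) 'ddc': from fail(2)=1 chase 'c': 1 ⇒ 7;  out=∅∪out(7)=∅
  fail(8) 'dcb': from fail(7)=11 chase 'b': 11 ⇒ 12;  out=∅∪out(12)=∅
  fail(13) 'cbc': from fail(12)=0 chase 'c': 0 ⇒ 11;  out=∅∪out(11)=∅
  fail(4) 'ddca': from fail(3)=7 chase 'a': 7→11→0 ⇒ 0;  out={0}∪out(0)={0}
  fail(9) 'dcbb': from fail(8)=12 chase 'b': 12→0 ⇒ 0;  out=∅∪out(0)=∅
  fail(14) 'cbce': from fail(13)=11 chase 'e': 11 ⇒ 16;  out={3}∪out(16)={3,6}
  fail(10) 'dcbbe': from fail(9)=0 chase 'e': 0 ⇒ 5;  out={2}∪out(5)={2}

Scan:
pos 0 'a': at 0
pos 1 'c': at 11
pos 2 'a': at 0 (via fail)
pos 3 'b': at 0
pos 4 'c': at 11
pos 5 'd': at 1 (via fail)  → match P4@[5:5]
pos 6 'd': at 2  → match P4@[6:6]
pos 7 'c': at 3
pos 8 'a': at 4  → match P0@[5:8]
pos 9 'c': at 11 (via fail)
pos 10 'b': at 12
pos 11 'c': at 13
pos 12 'e': at 14  → match P3@[9:12],P6@[11:12]
pos 13 'c': at 6 (via fail)  → match P1@[12:13]
pos 14 'd': at 1 (via fail)  → match P4@[14:14]
pos 15 'c': at 7
pos 16 'b': at 8
pos 17 'b': at 9
pos 18 'e': at 10  → match P2@[14:18]
pos 19 'c': at 6 (via fail)  → match P1@[18:19]
pos 20 'e': at 16 (via fail)  → match P6@[19:20]
pos 21 'd': at 1 (via fail)  → match P4@[21:21]
pos 22 'd': at 2  → match P4@[22:22]
pos 23 'c': at 3
pos 24 'a': at 4  → match P0@[21:24]
pos 25 'e': at 5 (via fail)
pos 26 'a': at 0 (via fail)
pos 27 'b': at 0
pos 28 'e': at 5
pos 29 'c': at 6  → match P1@[28:29]
pos 30 'b': at 12 (via fail)
pos 31 'b': at 0 (via fail)
pos 32 'e': at 5
pos 33 'a': at 0 (via fail)
pos 34 'd': at 1  → match P4@[34:34]
pos 35 'd': at 2  → match P4@[35:35]
pos 36 'c': at 3
pos 37 'b': at 8 (via fail)
pos 38 'b': at 9
pos 39 'e': at 10  → match P2@[35:39]
pos 40 'b': at 0 (via fail)
pos 41 'c': at 11
pos 42 'c': at 11 (via fail)
pos 43 'd': at 1 (via fail)  → match P4@[43:43]
pos 44 'a': at 0 (via fail)
pos 45 'c': at 11
pos 46 'e': at 16  → match P6@[45:46]
pos 47 'd': at 1 (via fail)  → match P4@[47:47]
pos 48 'd': at 2  → match P4@[48:48]
pos 49 'c': at 3
pos 50 'b': at 8 (via fail)
pos 51 'b': at 9
pos 52 'e': at 10  → match P2@[48:52]
pos 53 'c': at 6 (via fail)  → match P1@[52:53]
pos 54 'e': at 16 (via fail)  → match P6@[53:54]
pos 55 'e': at 5 (via fail)

Result: [[5,4],[6,4],[8,0],[12,3],[12,6],[13,1],[14,4],[18,2],[19,1],[20,6],[21,4],[22,4],[24,0],[29,1],[34,4],[35,4],[39,2],[43,4],[46,6],[47,4],[48,4],[52,2],[53,1],[54,6]]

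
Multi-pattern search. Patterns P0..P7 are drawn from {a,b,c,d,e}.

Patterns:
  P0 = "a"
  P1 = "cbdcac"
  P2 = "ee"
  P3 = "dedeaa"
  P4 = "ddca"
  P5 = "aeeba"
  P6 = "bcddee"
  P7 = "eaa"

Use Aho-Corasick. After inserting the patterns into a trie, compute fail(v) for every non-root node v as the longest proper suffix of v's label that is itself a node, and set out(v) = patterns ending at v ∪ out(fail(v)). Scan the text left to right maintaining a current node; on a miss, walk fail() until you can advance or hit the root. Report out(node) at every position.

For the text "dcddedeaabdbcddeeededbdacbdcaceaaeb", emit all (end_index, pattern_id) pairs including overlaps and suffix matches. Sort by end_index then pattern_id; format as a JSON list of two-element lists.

Build automaton:
Trie (insert patterns):
  n0 'ε': a→1 b→23 c→2 d→10 e→8
  n1 'a': e→19  ←P0
  n2 'c': b→3
  n3 'cb': d→4
  n4 'cbd': c→5
  n5 'cbdc': a→6
  n6 'cbdca': c→7
  n7 'cbdcac': ·  ←P1
  n8 'e': a→29 e→9
  n9 'ee': ·  ←P2
  n10 'd': d→16 e→11
  n11 'de': d→12
  n12 'ded': e→13
  n13 'dede': a→14
  n14 'dedea': a→15
  n15 'dedeaa': ·  ←P3
  n16 'dd': c→17
  n17 'ddc': a→18
  n18 'ddca': ·  ←P4
  n19 'ae': e→20
  n20 'aee': b→21
  n21 'aeeb': a→22
  n22 'aeeba': ·  ←P5
  n23 'b': c→24
  n24 'bc': d→25
  n25 'bcd': d→26
  n26 'bcdd': e→27
  n27 'bcdde': e→28
  n28 'bcddee': ·  ←P6
  n29 'ea': a→30
  n30 'eaa': ·  ←P7

Failure links (BFS by depth):
  n1('a'): parent n0 fail=0; on 'a' 0 → fail=0;  out {0}∪∅={0}
  n2('c'): parent n0 fail=0; on 'c' 0 → fail=0;  out ∅∪∅=∅
  n8('e'): parent n0 fail=0; on 'e' 0 → fail=0;  out ∅∪∅=∅
  n10('d'): parent n0 fail=0; on 'd' 0 → fail=0;  out ∅∪∅=∅
  n23('b'): parent n0 fail=0; on 'b' 0 → fail=0;  out ∅∪∅=∅
  n3('cb'): parent n2 fail=0; on 'b' 0 → fail=23;  out ∅∪∅=∅
  n9('ee'): parent n8 fail=0; on 'e' 0 → fail=8;  out {2}∪∅={2}
  n11('de'): parent n10 fail=0; on 'e' 0 → fail=8;  out ∅∪∅=∅
  n16('dd'): parent n10 fail=0; on 'd' 0 → fail=10;  out ∅∪∅=∅
  n19('ae'): parent n1 fail=0; on 'e' 0 → fail=8;  out ∅∪∅=∅
  n24('bc'): parent n23 fail=0; on 'c' 0 → fail=2;  out ∅∪∅=∅
  n29('ea'): parent n8 fail=0; on 'a' 0 → fail=1;  out ∅∪{0}={0}
  n4('cbd'): parent n3 fail=23; on 'd' 23→0 → fail=10;  out ∅∪∅=∅
  n12('ded'): parent n11 fail=8; on 'd' 8→0 → fail=10;  out ∅∪∅=∅
  n17('ddc'): parent n16 fail=10; on 'c' 10→0 → fail=2;  out ∅∪∅=∅
  n20('aee'): parent n19 fail=8; on 'e' 8 → fail=9;  out ∅∪{2}={2}
  n25('bcd'): parent n24 fail=2; on 'd' 2→0 → fail=10;  out ∅∪∅=∅
  n30('eaa'): parent n29 fail=1; on 'a' 1→0 → fail=1;  out {7}∪{0}={0,7}
  n5('cbdc'): parent n4 fail=10; on 'c' 10→0 → fail=2;  out ∅∪∅=∅
  n13('dede'): parent n12 fail=10; on 'e' 10 → fail=11;  out ∅∪∅=∅
  n18('ddca'): parent n17 fail=2; on 'a' 2→0 → fail=1;  out {4}∪{0}={0,4}
  n21('aeeb'): parent n20 fail=9; on 'b' 9→8→0 → fail=23;  out ∅∪∅=∅
  n26('bcdd'): parent n25 fail=10; on 'd' 10 → fail=16;  out ∅∪∅=∅
  n6('cbdca'): parent n5 fail=2; on 'a' 2→0 → fail=1;  out ∅∪{0}={0}
  n14('dedea'): parent n13 fail=11; on 'a' 11→8 → fail=29;  out ∅∪{0}={0}
  n22('aeeba'): parent n21 fail=23; on 'a' 23→0 → fail=1;  out {5}∪{0}={0,5}
  n27('bcdde'): parent n26 fail=16; on 'e' 16→10 → fail=11;  out ∅∪∅=∅
  n7('cbdcac'): parent n6 fail=1; on 'c' 1→0 → fail=2;  out {1}∪∅={1}
  n15('dedeaa'): parent n14 fail=29; on 'a' 29 → fail=30;  out {3}∪{0,7}={0,3,7}
  n28('bcddee'): parent n27 fail=11; on 'e' 11→8 → fail=9;  out {6}∪{2}={2,6}

Run:
i=0 'd': node 0→10
i=1 'c': node 10→2 (via fail)
i=2 'd': node 2→10 (via fail)
i=3 'd': node 10→16
i=4 'e': node 16→11 (via fail)
i=5 'd': node 11→12
i=6 'e': node 12→13
i=7 'a': node 13→14  emit P0@[7:7]
i=8 'a': node 14→15  emit P0@[8:8],P3@[3:8],P7@[6:8]
i=9 'b': node 15→23 (via fail)
i=10 'd': node 23→10 (via fail)
i=11 'b': node 10→23 (via fail)
i=12 'c': node 23→24
i=13 'd': node 24→25
i=14 'd': node 25→26
i=15 'e': node 26→27
i=16 'e': node 27→28  emit P2@[15:16],P6@[11:16]
i=17 'e': node 28→9 (via fail)  emit P2@[16:17]
i=18 'd': node 9→10 (via fail)
i=19 'e': node 10→11
i=20 'd': node 11→12
i=21 'b': node 12→23 (via fail)
i=22 'd': node 23→10 (via fail)
i=23 'a': node 10→1 (via fail)  emit P0@[23:23]
i=24 'c': node 1→2 (via fail)
i=25 'b': node 2→3
i=26 'd': node 3→4
i=27 'c': node 4→5
i=28 'a': node 5→6  emit P0@[28:28]
i=29 'c': node 6→7  emit P1@[24:29]
i=30 'e': node 7→8 (via fail)
i=31 'a': node 8→29  emit P0@[31:31]
i=32 'a': node 29→30  emit P0@[32:32],P7@[30:32]
i=33 'e': node 30→19 (via fail)
i=34 'b': node 19→23 (via fail)

Matches: [[7,0],[8,0],[8,3],[8,7],[16,2],[16,6],[17,2],[23,0],[28,0],[29,1],[31,0],[32,0],[32,7]]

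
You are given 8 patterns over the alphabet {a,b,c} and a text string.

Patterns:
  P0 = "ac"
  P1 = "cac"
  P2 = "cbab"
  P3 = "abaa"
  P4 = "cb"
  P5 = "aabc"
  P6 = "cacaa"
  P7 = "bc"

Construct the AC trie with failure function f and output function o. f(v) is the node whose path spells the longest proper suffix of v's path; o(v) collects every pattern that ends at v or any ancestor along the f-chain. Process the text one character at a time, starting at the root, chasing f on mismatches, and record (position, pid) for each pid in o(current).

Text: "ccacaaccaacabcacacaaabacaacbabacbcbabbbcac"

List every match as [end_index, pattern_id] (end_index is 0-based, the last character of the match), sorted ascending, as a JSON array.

Build:
Trie (insert patterns):
  n0 'ε': a→1 b→17 c→3
  n1 'a': a→12 b→9 c→2
  n2 'ac': ·  ←P0
  n3 'c': a→4 b→6
  n4 'ca': c→5
  n5 'cac': a→15  ←P1
  n6 'cb': a→7  ←P4
  n7 'cba': b→8
  n8 'cbab': ·  ←P2
  n9 'ab': a→10
  n10 'aba': a→11
  n11 'abaa': ·  ←P3
  n12 'aa': b→13
  n13 'aab': c→14
  n14 'aabc': ·  ←P5
  n15 'caca': a→16
  n16 'cacaa': ·  ←P6
  n17 'b': c→18
  n18 'bc': ·  ←P7

Failure links (BFS by depth):
  fail(1) 'a': from fail(0)=0 chase 'a': 0 ⇒ 0;  out=∅∪out(0)=∅
  fail(3) 'c': from fail(0)=0 chase 'c': 0 ⇒ 0;  out=∅∪out(0)=∅
  fail(17) 'b': from fail(0)=0 chase 'b': 0 ⇒ 0;  out=∅∪out(0)=∅
  fail(2) 'ac': from fail(1)=0 chase 'c': 0 ⇒ 3;  out={0}∪out(3)={0}
  fail(4) 'ca': from fail(3)=0 chase 'a': 0 ⇒ 1;  out=∅∪out(1)=∅
  fail(6) 'cb': from fail(3)=0 chase 'b': 0 ⇒ 17;  out={4}∪out(17)={4}
  fail(9) 'ab': from fail(1)=0 chase 'b': 0 ⇒ 17;  out=∅∪out(17)=∅
  fail(12) 'aa': from fail(1)=0 chase 'a': 0 ⇒ 1;  out=∅∪out(1)=∅
  fail(18) 'bc': from fail(17)=0 chase 'c': 0 ⇒ 3;  out={7}∪out(3)={7}
  fail(5) 'cac': from fail(4)=1 chase 'c': 1 ⇒ 2;  out={1}∪out(2)={0,1}
  fail(7) 'cba': from fail(6)=17 chase 'a': 17→0 ⇒ 1;  out=∅∪out(1)=∅
  fail(10) 'aba': from fail(9)=17 chase 'a': 17→0 ⇒ 1;  out=∅∪out(1)=∅
  fail(13) 'aab': from fail(12)=1 chase 'b': 1 ⇒ 9;  out=∅∪out(9)=∅
  fail(8) 'cbab': from fail(7)=1 chase 'b': 1 ⇒ 9;  out={2}∪out(9)={2}
  fail(11) 'abaa': from fail(10)=1 chase 'a': 1 ⇒ 12;  out={3}∪out(12)={3}
  fail(14) 'aabc': from fail(13)=9 chase 'c': 9→17 ⇒ 18;  out={5}∪out(18)={5,7}
  fail(15) 'caca': from fail(5)=2 chase 'a': 2→3 ⇒ 4;  out=∅∪out(4)=∅
  fail(16) 'cacaa': from fail(15)=4 chase 'a': 4→1 ⇒ 12;  out={6}∪out(12)={6}

Run:
i=0 'c': node 0→3
i=1 'c': node 3→3 (fail-walked)
i=2 'a': node 3→4
i=3 'c': node 4→5  → match P0@[2:3],P1@[1:3]
i=4 'a': node 5→15
i=5 'a': node 15→16  → match P6@[1:5]
i=6 'c': node 16→2 (fail-walked)  → match P0@[5:6]
i=7 'c': node 2→3 (fail-walked)
i=8 'a': node 3→4
i=9 'a': node 4→12 (fail-walked)
i=10 'c': node 12→2 (fail-walked)  → match P0@[9:10]
i=11 'a': node 2→4 (fail-walked)
i=12 'b': node 4→9 (fail-walked)
i=13 'c': node 9→18 (fail-walked)  → match P7@[12:13]
i=14 'a': node 18→4 (fail-walked)
i=15 'c': node 4→5  → match P0@[14:15],P1@[13:15]
i=16 'a': node 5→15
i=17 'c': node 15→5 (fail-walked)  → match P0@[16:17],P1@[15:17]
i=18 'a': node 5→15
i=19 'a': node 15→16  → match P6@[15:19]
i=20 'a': node 16→12 (fail-walked)
i=21 'b': node 12→13
i=22 'a': node 13→10 (fail-walked)
i=23 'c': node 10→2 (fail-walked)  → match P0@[22:23]
i=24 'a': node 2→4 (fail-walked)
i=25 'a': node 4→12 (fail-walked)
i=26 'c': node 12→2 (fail-walked)  → match P0@[25:26]
i=27 'b': node 2→6 (fail-walked)  → match P4@[26:27]
i=28 'a': node 6→7
i=29 'b': node 7→8  → match P2@[26:29]
i=30 'a': node 8→10 (fail-walked)
i=31 'c': node 10→2 (fail-walked)  → match P0@[30:31]
i=32 'b': node 2→6 (fail-walked)  → match P4@[31:32]
i=33 'c': node 6→18 (fail-walked)  → match P7@[32:33]
i=34 'b': node 18→6 (fail-walked)  → match P4@[33:34]
i=35 'a': node 6→7
i=36 'b': node 7→8  → match P2@[33:36]
i=37 'b': node 8→17 (fail-walked)
i=38 'b': node 17→17 (fail-walked)
i=39 'c': node 17→18  → match P7@[38:39]
i=40 'a': node 18→4 (fail-walked)
i=41 'c': node 4→5  → match P0@[40:41],P1@[39:41]

Matches: [[3,0],[3,1],[5,6],[6,0],[10,0],[13,7],[15,0],[15,1],[17,0],[17,1],[19,6],[23,0],[26,0],[27,4],[29,2],[31,0],[32,4],[33,7],[34,4],[36,2],[39,7],[41,0],[41,1]]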